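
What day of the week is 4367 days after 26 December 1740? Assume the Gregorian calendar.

Sunday

Dec 26, 1740 is a Monday.
4367 mod 7 = 6, so 4367 days after a Monday is Monday + 6 = Sunday.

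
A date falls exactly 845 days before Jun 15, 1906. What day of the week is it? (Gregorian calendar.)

Sunday

Jun 15, 1906 is a Friday.
845 mod 7 = 5, so 845 days before a Friday is Friday − 5 = Sunday.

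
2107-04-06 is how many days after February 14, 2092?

5529

Feb 14, 2092 → Feb 14, 2093: 366 days (Feb 29, 2092 is in that span).
Feb 14, 2093 → Feb 14, 2094: 365 days.
Feb 14, 2094 → Feb 14, 2095: 365 days.
Feb 14, 2095 → Feb 14, 2096: 365 days.
Feb 14, 2096 → Feb 14, 2097: 366 days (Feb 29, 2096 is in that span).
Feb 14, 2097 → Feb 14, 2098: 365 days.
Feb 14, 2098 → Feb 14, 2099: 365 days.
Feb 14, 2099 → Feb 14, 2100: 365 days.
Feb 14, 2100 → Feb 14, 2101: 365 days.
Feb 14, 2101 → Feb 14, 2102: 365 days.
Feb 14, 2102 → Feb 14, 2103: 365 days.
Feb 14, 2103 → Feb 14, 2104: 365 days.
Feb 14, 2104 → Feb 14, 2105: 366 days (Feb 29, 2104 is in that span).
Feb 14, 2105 → Feb 14, 2106: 365 days.
Feb 14, 2106 → Feb 14, 2107: 365 days.
Feb 14, 2107 → Mar 14, 2107: 28 days (February has 28).
Mar 14, 2107 → Apr 6, 2107: 23 days.
Total: 5529 days.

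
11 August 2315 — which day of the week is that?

Doomsday rule: the anchor day for the 2300s is Wednesday. For year 15: 15÷12 = 1 r 3, and 3÷4 = 0, so 1+3+0 = 4.
Wednesday + 4 ≡ Sunday — that's 2315's doomsday.
In August the doomsday date is Aug 8.
Aug 11 is 3 days after Aug 8; 3 mod 7 = 3, so Sunday + 3 = Wednesday.

Wednesday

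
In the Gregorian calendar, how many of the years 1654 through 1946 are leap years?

70

Multiples of 4 in [1654,1946]: 73.
Of those, multiples of 100: 3 (not leap unless ÷400).
Multiples of 400: 0.
Leap years = 73 − 3 + 0 = 70.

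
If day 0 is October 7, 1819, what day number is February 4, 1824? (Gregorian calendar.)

Oct 7, 1819 → Oct 7, 1820: 366 days (Feb 29, 1820 is in that span).
Oct 7, 1820 → Oct 7, 1821: 365 days.
Oct 7, 1821 → Oct 7, 1822: 365 days.
Oct 7, 1822 → Oct 7, 1823: 365 days.
Oct 7, 1823 → Nov 7, 1823: 31 days (October has 31).
Nov 7, 1823 → Dec 7, 1823: 30 days (November has 30).
Dec 7, 1823 → Jan 7, 1824: 31 days (December has 31).
Jan 7, 1824 → Feb 4, 1824: 28 days.
Total: 1581 days.

1581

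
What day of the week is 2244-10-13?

Doomsday rule: the anchor day for the 2200s is Friday. For year 44: 44÷12 = 3 r 8, and 8÷4 = 2, so 3+8+2 = 13.
Friday + 13 ≡ Thursday — that's 2244's doomsday.
In October the doomsday date is Oct 10.
Oct 13 is 3 days after Oct 10; 3 mod 7 = 3, so Thursday + 3 = Sunday.

Sunday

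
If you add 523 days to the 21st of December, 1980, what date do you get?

May 28, 1982

+365 (one year) → Dec 21, 1981 (158 left).
Dec has 31 days: +11 → Jan 1, 1982 (147 left).
Jan has 31 days: +31 → Feb 1, 1982 (116 left).
Feb has 28 days: +28 → Mar 1, 1982 (88 left).
Mar has 31 days: +31 → Apr 1, 1982 (57 left).
Apr has 30 days: +30 → May 1, 1982 (27 left).
+27 → May 28, 1982.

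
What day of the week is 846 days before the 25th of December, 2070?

Dec 25, 2070 is a Thursday.
846 mod 7 = 6, so 846 days before a Thursday is Thursday − 6 = Friday.

Friday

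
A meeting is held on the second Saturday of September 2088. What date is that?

September 11, 2088

September 1, 2088 is a Wednesday.
The first Saturday is therefore September 4 (3 days later).
The second Saturday is 4 + 1×7 = September 11.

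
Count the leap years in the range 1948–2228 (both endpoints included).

Multiples of 4 in [1948,2228]: 71.
Of those, multiples of 100: 3 (not leap unless ÷400).
Multiples of 400: 1.
Leap years = 71 − 3 + 1 = 69.

69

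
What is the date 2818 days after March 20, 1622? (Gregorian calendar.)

+365 (one year) → Mar 20, 1623 (2453 left).
+366 (one year; includes Feb 29, 1624) → Mar 20, 1624 (2087 left).
+365 (one year) → Mar 20, 1625 (1722 left).
+365 (one year) → Mar 20, 1626 (1357 left).
+365 (one year) → Mar 20, 1627 (992 left).
+366 (one year; includes Feb 29, 1628) → Mar 20, 1628 (626 left).
+365 (one year) → Mar 20, 1629 (261 left).
Mar has 31 days: +12 → Apr 1, 1629 (249 left).
Apr has 30 days: +30 → May 1, 1629 (219 left).
May has 31 days: +31 → Jun 1, 1629 (188 left).
Jun has 30 days: +30 → Jul 1, 1629 (158 left).
Jul has 31 days: +31 → Aug 1, 1629 (127 left).
Aug has 31 days: +31 → Sep 1, 1629 (96 left).
Sep has 30 days: +30 → Oct 1, 1629 (66 left).
Oct has 31 days: +31 → Nov 1, 1629 (35 left).
Nov has 30 days: +30 → Dec 1, 1629 (5 left).
+5 → Dec 6, 1629.

December 6, 1629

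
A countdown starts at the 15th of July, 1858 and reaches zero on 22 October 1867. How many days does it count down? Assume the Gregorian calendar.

3386

Jul 15, 1858 → Jul 15, 1859: 365 days.
Jul 15, 1859 → Jul 15, 1860: 366 days (Feb 29, 1860 is in that span).
Jul 15, 1860 → Jul 15, 1861: 365 days.
Jul 15, 1861 → Jul 15, 1862: 365 days.
Jul 15, 1862 → Jul 15, 1863: 365 days.
Jul 15, 1863 → Jul 15, 1864: 366 days (Feb 29, 1864 is in that span).
Jul 15, 1864 → Jul 15, 1865: 365 days.
Jul 15, 1865 → Jul 15, 1866: 365 days.
Jul 15, 1866 → Jul 15, 1867: 365 days.
Jul 15, 1867 → Aug 15, 1867: 31 days (July has 31).
Aug 15, 1867 → Sep 15, 1867: 31 days (August has 31).
Sep 15, 1867 → Oct 15, 1867: 30 days (September has 30).
Oct 15, 1867 → Oct 22, 1867: 7 days.
Total: 3386 days.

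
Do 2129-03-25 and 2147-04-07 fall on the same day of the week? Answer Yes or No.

Yes

From Mar 25, 2129 to Apr 7, 2147 is 6587 days.
6587 mod 7 = 0, so they are the same weekday.
(Mar 25, 2129 is a Friday; Apr 7, 2147 is a Friday.)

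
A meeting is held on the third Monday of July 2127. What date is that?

July 21, 2127

July 1, 2127 is a Tuesday.
The first Monday is therefore July 7 (6 days later).
The third Monday is 7 + 2×7 = July 21.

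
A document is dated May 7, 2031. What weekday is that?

Wednesday

Doomsday rule: the anchor day for the 2000s is Tuesday. For year 31: 31÷12 = 2 r 7, and 7÷4 = 1, so 2+7+1 = 10.
Tuesday + 10 ≡ Friday — that's 2031's doomsday.
In May the doomsday date is May 9.
May 7 is 2 days before May 9; 2 mod 7 = 2, so Friday − 2 = Wednesday.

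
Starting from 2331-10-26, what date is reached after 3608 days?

September 11, 2341

+366 (one year; includes Feb 29, 2332) → Oct 26, 2332 (3242 left).
+365 (one year) → Oct 26, 2333 (2877 left).
+365 (one year) → Oct 26, 2334 (2512 left).
+365 (one year) → Oct 26, 2335 (2147 left).
+366 (one year; includes Feb 29, 2336) → Oct 26, 2336 (1781 left).
+365 (one year) → Oct 26, 2337 (1416 left).
+365 (one year) → Oct 26, 2338 (1051 left).
+365 (one year) → Oct 26, 2339 (686 left).
+366 (one year; includes Feb 29, 2340) → Oct 26, 2340 (320 left).
Oct has 31 days: +6 → Nov 1, 2340 (314 left).
Nov has 30 days: +30 → Dec 1, 2340 (284 left).
Dec has 31 days: +31 → Jan 1, 2341 (253 left).
Jan has 31 days: +31 → Feb 1, 2341 (222 left).
Feb has 28 days: +28 → Mar 1, 2341 (194 left).
Mar has 31 days: +31 → Apr 1, 2341 (163 left).
Apr has 30 days: +30 → May 1, 2341 (133 left).
May has 31 days: +31 → Jun 1, 2341 (102 left).
Jun has 30 days: +30 → Jul 1, 2341 (72 left).
Jul has 31 days: +31 → Aug 1, 2341 (41 left).
Aug has 31 days: +31 → Sep 1, 2341 (10 left).
+10 → Sep 11, 2341.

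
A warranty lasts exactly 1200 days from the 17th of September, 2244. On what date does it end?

December 31, 2247

+365 (one year) → Sep 17, 2245 (835 left).
+365 (one year) → Sep 17, 2246 (470 left).
+365 (one year) → Sep 17, 2247 (105 left).
Sep has 30 days: +14 → Oct 1, 2247 (91 left).
Oct has 31 days: +31 → Nov 1, 2247 (60 left).
Nov has 30 days: +30 → Dec 1, 2247 (30 left).
+30 → Dec 31, 2247.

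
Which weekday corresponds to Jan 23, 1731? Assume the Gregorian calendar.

Doomsday rule: the anchor day for the 1700s is Sunday. For year 31: 31÷12 = 2 r 7, and 7÷4 = 1, so 2+7+1 = 10.
Sunday + 10 ≡ Wednesday — that's 1731's doomsday.
In January the doomsday date is Jan 3 (1731 is not a leap year).
Jan 23 is 20 days after Jan 3; 20 mod 7 = 6, so Wednesday + 6 = Tuesday.

Tuesday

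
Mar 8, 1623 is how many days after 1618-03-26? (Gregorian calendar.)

1808

Mar 26, 1618 → Mar 26, 1619: 365 days.
Mar 26, 1619 → Mar 26, 1620: 366 days (Feb 29, 1620 is in that span).
Mar 26, 1620 → Mar 26, 1621: 365 days.
Mar 26, 1621 → Mar 26, 1622: 365 days.
Mar 26, 1622 → Apr 26, 1622: 31 days (March has 31).
Apr 26, 1622 → May 26, 1622: 30 days (April has 30).
May 26, 1622 → Jun 26, 1622: 31 days (May has 31).
Jun 26, 1622 → Jul 26, 1622: 30 days (June has 30).
Jul 26, 1622 → Aug 26, 1622: 31 days (July has 31).
Aug 26, 1622 → Sep 26, 1622: 31 days (August has 31).
Sep 26, 1622 → Oct 26, 1622: 30 days (September has 30).
Oct 26, 1622 → Nov 26, 1622: 31 days (October has 31).
Nov 26, 1622 → Dec 26, 1622: 30 days (November has 30).
Dec 26, 1622 → Jan 26, 1623: 31 days (December has 31).
Jan 26, 1623 → Feb 26, 1623: 31 days (January has 31).
Feb 26, 1623 → Mar 8, 1623: 10 days.
Total: 1808 days.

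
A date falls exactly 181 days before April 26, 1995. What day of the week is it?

Thursday

Apr 26, 1995 is a Wednesday.
181 mod 7 = 6, so 181 days before a Wednesday is Wednesday − 6 = Thursday.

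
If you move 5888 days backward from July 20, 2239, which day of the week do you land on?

Friday

First find the weekday of Jul 20, 2239. Doomsday rule: the anchor day for the 2200s is Friday. For year 39: 39÷12 = 3 r 3, and 3÷4 = 0, so 3+3+0 = 6.
Friday + 6 ≡ Thursday — that's 2239's doomsday.
In July the doomsday date is Jul 11.
Jul 20 is 9 days after Jul 11; 9 mod 7 = 2, so Thursday + 2 = Saturday.
5888 mod 7 = 1, so 5888 days before a Saturday is Saturday − 1 = Friday.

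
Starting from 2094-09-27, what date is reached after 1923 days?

+365 (one year) → Sep 27, 2095 (1558 left).
+366 (one year; includes Feb 29, 2096) → Sep 27, 2096 (1192 left).
+365 (one year) → Sep 27, 2097 (827 left).
+365 (one year) → Sep 27, 2098 (462 left).
+365 (one year) → Sep 27, 2099 (97 left).
Sep has 30 days: +4 → Oct 1, 2099 (93 left).
Oct has 31 days: +31 → Nov 1, 2099 (62 left).
Nov has 30 days: +30 → Dec 1, 2099 (32 left).
Dec has 31 days: +31 → Jan 1, 2100 (1 left).
+1 → Jan 2, 2100.

January 2, 2100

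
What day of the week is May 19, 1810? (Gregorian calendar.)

Saturday

Doomsday rule: the anchor day for the 1800s is Friday. For year 10: 10÷12 = 0 r 10, and 10÷4 = 2, so 0+10+2 = 12.
Friday + 12 ≡ Wednesday — that's 1810's doomsday.
In May the doomsday date is May 9.
May 19 is 10 days after May 9; 10 mod 7 = 3, so Wednesday + 3 = Saturday.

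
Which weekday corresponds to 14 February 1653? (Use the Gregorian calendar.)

Doomsday rule: the anchor day for the 1600s is Tuesday. For year 53: 53÷12 = 4 r 5, and 5÷4 = 1, so 4+5+1 = 10.
Tuesday + 10 ≡ Friday — that's 1653's doomsday.
In February the doomsday date is Feb 28 (1653 is not a leap year).
Feb 14 is 14 days before Feb 28; 14 mod 7 = 0, so Friday − 0 = Friday.

Friday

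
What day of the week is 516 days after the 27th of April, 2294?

Apr 27, 2294 is a Friday.
516 mod 7 = 5, so 516 days after a Friday is Friday + 5 = Wednesday.

Wednesday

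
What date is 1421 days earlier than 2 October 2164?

−366 (one year; includes Feb 29, 2164) → Oct 2, 2163 (1055 left).
−365 (one year) → Oct 2, 2162 (690 left).
−365 (one year) → Oct 2, 2161 (325 left).
−2 → Sep 30, 2161 (end of Sep, 30 days; 323 left).
−30 → Aug 31, 2161 (end of Aug, 31 days; 293 left).
−31 → Jul 31, 2161 (end of Jul, 31 days; 262 left).
−31 → Jun 30, 2161 (end of Jun, 30 days; 231 left).
−30 → May 31, 2161 (end of May, 31 days; 201 left).
−31 → Apr 30, 2161 (end of Apr, 30 days; 170 left).
−30 → Mar 31, 2161 (end of Mar, 31 days; 140 left).
−31 → Feb 28, 2161 (end of Feb, 28 days; 109 left).
−28 → Jan 31, 2161 (end of Jan, 31 days; 81 left).
−31 → Dec 31, 2160 (end of Dec, 31 days; 50 left).
−31 → Nov 30, 2160 (end of Nov, 30 days; 19 left).
−19 → Nov 11, 2160.

November 11, 2160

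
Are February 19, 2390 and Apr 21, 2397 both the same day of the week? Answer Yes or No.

Yes

From Feb 19, 2390 to Apr 21, 2397 is 2618 days.
2618 mod 7 = 0, so they are the same weekday.
(Feb 19, 2390 is a Monday; Apr 21, 2397 is a Monday.)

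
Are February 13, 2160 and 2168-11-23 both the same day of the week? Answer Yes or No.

Yes

From Feb 13, 2160 to Nov 23, 2168 is 3206 days.
3206 mod 7 = 0, so they are the same weekday.
(Feb 13, 2160 is a Wednesday; Nov 23, 2168 is a Wednesday.)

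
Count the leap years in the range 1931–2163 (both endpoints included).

Multiples of 4 in [1931,2163]: 58.
Of those, multiples of 100: 2 (not leap unless ÷400).
Multiples of 400: 1.
Leap years = 58 − 2 + 1 = 57.

57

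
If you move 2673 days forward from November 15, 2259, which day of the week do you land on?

Monday

Nov 15, 2259 is a Tuesday.
2673 mod 7 = 6, so 2673 days after a Tuesday is Tuesday + 6 = Monday.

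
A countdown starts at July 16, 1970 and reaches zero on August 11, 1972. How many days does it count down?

757

Jul 16, 1970 → Jul 16, 1971: 365 days.
Jul 16, 1971 → Aug 16, 1971: 31 days (July has 31).
Aug 16, 1971 → Sep 16, 1971: 31 days (August has 31).
Sep 16, 1971 → Oct 16, 1971: 30 days (September has 30).
Oct 16, 1971 → Nov 16, 1971: 31 days (October has 31).
Nov 16, 1971 → Dec 16, 1971: 30 days (November has 30).
Dec 16, 1971 → Jan 16, 1972: 31 days (December has 31).
Jan 16, 1972 → Feb 16, 1972: 31 days (January has 31).
Feb 16, 1972 → Mar 16, 1972: 29 days (February has 29).
Mar 16, 1972 → Apr 16, 1972: 31 days (March has 31).
Apr 16, 1972 → May 16, 1972: 30 days (April has 30).
May 16, 1972 → Jun 16, 1972: 31 days (May has 31).
Jun 16, 1972 → Jul 16, 1972: 30 days (June has 30).
Jul 16, 1972 → Aug 11, 1972: 26 days.
Total: 757 days.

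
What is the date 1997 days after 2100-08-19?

February 6, 2106

+365 (one year) → Aug 19, 2101 (1632 left).
+365 (one year) → Aug 19, 2102 (1267 left).
+365 (one year) → Aug 19, 2103 (902 left).
+366 (one year; includes Feb 29, 2104) → Aug 19, 2104 (536 left).
+365 (one year) → Aug 19, 2105 (171 left).
Aug has 31 days: +13 → Sep 1, 2105 (158 left).
Sep has 30 days: +30 → Oct 1, 2105 (128 left).
Oct has 31 days: +31 → Nov 1, 2105 (97 left).
Nov has 30 days: +30 → Dec 1, 2105 (67 left).
Dec has 31 days: +31 → Jan 1, 2106 (36 left).
Jan has 31 days: +31 → Feb 1, 2106 (5 left).
+5 → Feb 6, 2106.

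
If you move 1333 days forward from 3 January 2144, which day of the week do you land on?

Monday

Jan 3, 2144 is a Friday.
1333 mod 7 = 3, so 1333 days after a Friday is Friday + 3 = Monday.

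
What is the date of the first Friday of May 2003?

May 1, 2003 is a Thursday.
The first Friday is therefore May 2 (1 days later).

May 2, 2003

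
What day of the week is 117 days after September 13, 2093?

Friday

First find the weekday of Sep 13, 2093. Doomsday rule: the anchor day for the 2000s is Tuesday. For year 93: 93÷12 = 7 r 9, and 9÷4 = 2, so 7+9+2 = 18.
Tuesday + 18 ≡ Saturday — that's 2093's doomsday.
In September the doomsday date is Sep 5.
Sep 13 is 8 days after Sep 5; 8 mod 7 = 1, so Saturday + 1 = Sunday.
117 mod 7 = 5, so 117 days after a Sunday is Sunday + 5 = Friday.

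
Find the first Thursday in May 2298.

May 5, 2298

May 1, 2298 is a Sunday.
The first Thursday is therefore May 5 (4 days later).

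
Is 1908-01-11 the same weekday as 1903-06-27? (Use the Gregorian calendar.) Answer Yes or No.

Yes

From Jun 27, 1903 to Jan 11, 1908 is 1659 days.
1659 mod 7 = 0, so they are the same weekday.
(Jun 27, 1903 is a Saturday; Jan 11, 1908 is a Saturday.)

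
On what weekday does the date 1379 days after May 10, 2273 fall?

May 10, 2273 is a Saturday.
1379 mod 7 = 0, so 1379 days after a Saturday is Saturday + 0 = Saturday.

Saturday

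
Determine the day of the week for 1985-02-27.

Wednesday

Doomsday rule: the anchor day for the 1900s is Wednesday. For year 85: 85÷12 = 7 r 1, and 1÷4 = 0, so 7+1+0 = 8.
Wednesday + 8 ≡ Thursday — that's 1985's doomsday.
In February the doomsday date is Feb 28 (1985 is not a leap year).
Feb 27 is 1 day before Feb 28; 1 mod 7 = 1, so Thursday − 1 = Wednesday.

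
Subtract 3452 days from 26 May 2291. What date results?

December 12, 2281

−365 (one year) → May 26, 2290 (3087 left).
−365 (one year) → May 26, 2289 (2722 left).
−365 (one year) → May 26, 2288 (2357 left).
−366 (one year; includes Feb 29, 2288) → May 26, 2287 (1991 left).
−365 (one year) → May 26, 2286 (1626 left).
−365 (one year) → May 26, 2285 (1261 left).
−365 (one year) → May 26, 2284 (896 left).
−366 (one year; includes Feb 29, 2284) → May 26, 2283 (530 left).
−365 (one year) → May 26, 2282 (165 left).
−26 → Apr 30, 2282 (end of Apr, 30 days; 139 left).
−30 → Mar 31, 2282 (end of Mar, 31 days; 109 left).
−31 → Feb 28, 2282 (end of Feb, 28 days; 78 left).
−28 → Jan 31, 2282 (end of Jan, 31 days; 50 left).
−31 → Dec 31, 2281 (end of Dec, 31 days; 19 left).
−19 → Dec 12, 2281.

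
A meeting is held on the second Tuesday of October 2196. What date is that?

October 11, 2196

October 1, 2196 is a Saturday.
The first Tuesday is therefore October 4 (3 days later).
The second Tuesday is 4 + 1×7 = October 11.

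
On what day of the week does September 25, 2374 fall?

Doomsday rule: the anchor day for the 2300s is Wednesday. For year 74: 74÷12 = 6 r 2, and 2÷4 = 0, so 6+2+0 = 8.
Wednesday + 8 ≡ Thursday — that's 2374's doomsday.
In September the doomsday date is Sep 5.
Sep 25 is 20 days after Sep 5; 20 mod 7 = 6, so Thursday + 6 = Wednesday.

Wednesday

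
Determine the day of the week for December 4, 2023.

Monday

Doomsday rule: the anchor day for the 2000s is Tuesday. For year 23: 23÷12 = 1 r 11, and 11÷4 = 2, so 1+11+2 = 14.
Tuesday + 14 ≡ Tuesday — that's 2023's doomsday.
In December the doomsday date is Dec 12.
Dec 4 is 8 days before Dec 12; 8 mod 7 = 1, so Tuesday − 1 = Monday.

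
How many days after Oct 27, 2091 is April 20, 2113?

Oct 27, 2091 → Oct 27, 2092: 366 days (Feb 29, 2092 is in that span).
Oct 27, 2092 → Oct 27, 2093: 365 days.
Oct 27, 2093 → Oct 27, 2094: 365 days.
Oct 27, 2094 → Oct 27, 2095: 365 days.
Oct 27, 2095 → Oct 27, 2096: 366 days (Feb 29, 2096 is in that span).
Oct 27, 2096 → Oct 27, 2097: 365 days.
Oct 27, 2097 → Oct 27, 2098: 365 days.
Oct 27, 2098 → Oct 27, 2099: 365 days.
Oct 27, 2099 → Oct 27, 2100: 365 days.
Oct 27, 2100 → Oct 27, 2101: 365 days.
Oct 27, 2101 → Oct 27, 2102: 365 days.
Oct 27, 2102 → Oct 27, 2103: 365 days.
Oct 27, 2103 → Oct 27, 2104: 366 days (Feb 29, 2104 is in that span).
Oct 27, 2104 → Oct 27, 2105: 365 days.
Oct 27, 2105 → Oct 27, 2106: 365 days.
Oct 27, 2106 → Oct 27, 2107: 365 days.
Oct 27, 2107 → Oct 27, 2108: 366 days (Feb 29, 2108 is in that span).
Oct 27, 2108 → Oct 27, 2109: 365 days.
Oct 27, 2109 → Oct 27, 2110: 365 days.
Oct 27, 2110 → Oct 27, 2111: 365 days.
Oct 27, 2111 → Oct 27, 2112: 366 days (Feb 29, 2112 is in that span).
Oct 27, 2112 → Nov 27, 2112: 31 days (October has 31).
Nov 27, 2112 → Dec 27, 2112: 30 days (November has 30).
Dec 27, 2112 → Jan 27, 2113: 31 days (December has 31).
Jan 27, 2113 → Feb 27, 2113: 31 days (January has 31).
Feb 27, 2113 → Mar 27, 2113: 28 days (February has 28).
Mar 27, 2113 → Apr 20, 2113: 24 days.
Total: 7845 days.

7845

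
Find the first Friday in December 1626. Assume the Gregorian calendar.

December 4, 1626

December 1, 1626 is a Tuesday.
The first Friday is therefore December 4 (3 days later).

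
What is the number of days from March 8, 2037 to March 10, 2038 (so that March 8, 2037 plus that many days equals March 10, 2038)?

Mar 8, 2037 → Apr 8, 2037: 31 days (March has 31).
Apr 8, 2037 → May 8, 2037: 30 days (April has 30).
May 8, 2037 → Jun 8, 2037: 31 days (May has 31).
Jun 8, 2037 → Jul 8, 2037: 30 days (June has 30).
Jul 8, 2037 → Aug 8, 2037: 31 days (July has 31).
Aug 8, 2037 → Sep 8, 2037: 31 days (August has 31).
Sep 8, 2037 → Oct 8, 2037: 30 days (September has 30).
Oct 8, 2037 → Nov 8, 2037: 31 days (October has 31).
Nov 8, 2037 → Dec 8, 2037: 30 days (November has 30).
Dec 8, 2037 → Jan 8, 2038: 31 days (December has 31).
Jan 8, 2038 → Feb 8, 2038: 31 days (January has 31).
Feb 8, 2038 → Mar 8, 2038: 28 days (February has 28).
Mar 8, 2038 → Mar 10, 2038: 2 days.
Total: 367 days.

367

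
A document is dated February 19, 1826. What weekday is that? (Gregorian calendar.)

Doomsday rule: the anchor day for the 1800s is Friday. For year 26: 26÷12 = 2 r 2, and 2÷4 = 0, so 2+2+0 = 4.
Friday + 4 ≡ Tuesday — that's 1826's doomsday.
In February the doomsday date is Feb 28 (1826 is not a leap year).
Feb 19 is 9 days before Feb 28; 9 mod 7 = 2, so Tuesday − 2 = Sunday.

Sunday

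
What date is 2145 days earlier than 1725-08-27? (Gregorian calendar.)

−365 (one year) → Aug 27, 1724 (1780 left).
−366 (one year; includes Feb 29, 1724) → Aug 27, 1723 (1414 left).
−365 (one year) → Aug 27, 1722 (1049 left).
−365 (one year) → Aug 27, 1721 (684 left).
−365 (one year) → Aug 27, 1720 (319 left).
−27 → Jul 31, 1720 (end of Jul, 31 days; 292 left).
−31 → Jun 30, 1720 (end of Jun, 30 days; 261 left).
−30 → May 31, 1720 (end of May, 31 days; 231 left).
−31 → Apr 30, 1720 (end of Apr, 30 days; 200 left).
−30 → Mar 31, 1720 (end of Mar, 31 days; 170 left).
−31 → Feb 29, 1720 (end of Feb, 29 days; 139 left).
−29 → Jan 31, 1720 (end of Jan, 31 days; 110 left).
−31 → Dec 31, 1719 (end of Dec, 31 days; 79 left).
−31 → Nov 30, 1719 (end of Nov, 30 days; 48 left).
−30 → Oct 31, 1719 (end of Oct, 31 days; 18 left).
−18 → Oct 13, 1719.

October 13, 1719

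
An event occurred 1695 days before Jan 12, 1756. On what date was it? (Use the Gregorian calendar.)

May 23, 1751

−365 (one year) → Jan 12, 1755 (1330 left).
−365 (one year) → Jan 12, 1754 (965 left).
−365 (one year) → Jan 12, 1753 (600 left).
−366 (one year; includes Feb 29, 1752) → Jan 12, 1752 (234 left).
−12 → Dec 31, 1751 (end of Dec, 31 days; 222 left).
−31 → Nov 30, 1751 (end of Nov, 30 days; 191 left).
−30 → Oct 31, 1751 (end of Oct, 31 days; 161 left).
−31 → Sep 30, 1751 (end of Sep, 30 days; 130 left).
−30 → Aug 31, 1751 (end of Aug, 31 days; 100 left).
−31 → Jul 31, 1751 (end of Jul, 31 days; 69 left).
−31 → Jun 30, 1751 (end of Jun, 30 days; 38 left).
−30 → May 31, 1751 (end of May, 31 days; 8 left).
−8 → May 23, 1751.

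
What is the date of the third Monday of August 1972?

August 21, 1972

August 1, 1972 is a Tuesday.
The first Monday is therefore August 7 (6 days later).
The third Monday is 7 + 2×7 = August 21.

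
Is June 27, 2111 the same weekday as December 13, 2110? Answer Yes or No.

Yes

From Dec 13, 2110 to Jun 27, 2111 is 196 days.
196 mod 7 = 0, so they are the same weekday.
(Dec 13, 2110 is a Saturday; Jun 27, 2111 is a Saturday.)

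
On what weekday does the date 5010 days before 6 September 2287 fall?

Thursday

Sep 6, 2287 is a Tuesday.
5010 mod 7 = 5, so 5010 days before a Tuesday is Tuesday − 5 = Thursday.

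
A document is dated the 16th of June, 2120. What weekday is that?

Doomsday rule: the anchor day for the 2100s is Sunday. For year 20: 20÷12 = 1 r 8, and 8÷4 = 2, so 1+8+2 = 11.
Sunday + 11 ≡ Thursday — that's 2120's doomsday.
In June the doomsday date is Jun 6.
Jun 16 is 10 days after Jun 6; 10 mod 7 = 3, so Thursday + 3 = Sunday.

Sunday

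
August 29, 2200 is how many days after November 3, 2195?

1760

Nov 3, 2195 → Nov 3, 2196: 366 days (Feb 29, 2196 is in that span).
Nov 3, 2196 → Nov 3, 2197: 365 days.
Nov 3, 2197 → Nov 3, 2198: 365 days.
Nov 3, 2198 → Nov 3, 2199: 365 days.
Nov 3, 2199 → Dec 3, 2199: 30 days (November has 30).
Dec 3, 2199 → Jan 3, 2200: 31 days (December has 31).
Jan 3, 2200 → Feb 3, 2200: 31 days (January has 31).
Feb 3, 2200 → Mar 3, 2200: 28 days (February has 28).
Mar 3, 2200 → Apr 3, 2200: 31 days (March has 31).
Apr 3, 2200 → May 3, 2200: 30 days (April has 30).
May 3, 2200 → Jun 3, 2200: 31 days (May has 31).
Jun 3, 2200 → Jul 3, 2200: 30 days (June has 30).
Jul 3, 2200 → Aug 3, 2200: 31 days (July has 31).
Aug 3, 2200 → Aug 29, 2200: 26 days.
Total: 1760 days.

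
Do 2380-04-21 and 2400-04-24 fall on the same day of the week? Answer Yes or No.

From Apr 21, 2380 to Apr 24, 2400 is 7308 days.
7308 mod 7 = 0, so they are the same weekday.
(Apr 21, 2380 is a Monday; Apr 24, 2400 is a Monday.)

Yes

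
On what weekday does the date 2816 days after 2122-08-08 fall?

Monday

Aug 8, 2122 is a Saturday.
2816 mod 7 = 2, so 2816 days after a Saturday is Saturday + 2 = Monday.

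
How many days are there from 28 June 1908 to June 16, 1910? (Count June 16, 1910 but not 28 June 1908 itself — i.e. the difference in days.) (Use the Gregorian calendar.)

718

Jun 28, 1908 → Jun 28, 1909: 365 days.
Jun 28, 1909 → Jul 28, 1909: 30 days (June has 30).
Jul 28, 1909 → Aug 28, 1909: 31 days (July has 31).
Aug 28, 1909 → Sep 28, 1909: 31 days (August has 31).
Sep 28, 1909 → Oct 28, 1909: 30 days (September has 30).
Oct 28, 1909 → Nov 28, 1909: 31 days (October has 31).
Nov 28, 1909 → Dec 28, 1909: 30 days (November has 30).
Dec 28, 1909 → Jan 28, 1910: 31 days (December has 31).
Jan 28, 1910 → Feb 28, 1910: 31 days (January has 31).
Feb 28, 1910 → Mar 28, 1910: 28 days (February has 28).
Mar 28, 1910 → Apr 28, 1910: 31 days (March has 31).
Apr 28, 1910 → May 28, 1910: 30 days (April has 30).
May 28, 1910 → Jun 16, 1910: 19 days.
Total: 718 days.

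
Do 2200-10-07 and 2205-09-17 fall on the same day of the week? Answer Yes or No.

From Oct 7, 2200 to Sep 17, 2205 is 1806 days.
1806 mod 7 = 0, so they are the same weekday.
(Oct 7, 2200 is a Tuesday; Sep 17, 2205 is a Tuesday.)

Yes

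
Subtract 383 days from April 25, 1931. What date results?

−25 → Mar 31, 1931 (end of Mar, 31 days; 358 left).
−31 → Feb 28, 1931 (end of Feb, 28 days; 327 left).
−28 → Jan 31, 1931 (end of Jan, 31 days; 299 left).
−31 → Dec 31, 1930 (end of Dec, 31 days; 268 left).
−31 → Nov 30, 1930 (end of Nov, 30 days; 237 left).
−30 → Oct 31, 1930 (end of Oct, 31 days; 207 left).
−31 → Sep 30, 1930 (end of Sep, 30 days; 176 left).
−30 → Aug 31, 1930 (end of Aug, 31 days; 146 left).
−31 → Jul 31, 1930 (end of Jul, 31 days; 115 left).
−31 → Jun 30, 1930 (end of Jun, 30 days; 84 left).
−30 → May 31, 1930 (end of May, 31 days; 54 left).
−31 → Apr 30, 1930 (end of Apr, 30 days; 23 left).
−23 → Apr 7, 1930.

April 7, 1930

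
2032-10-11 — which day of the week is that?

Doomsday rule: the anchor day for the 2000s is Tuesday. For year 32: 32÷12 = 2 r 8, and 8÷4 = 2, so 2+8+2 = 12.
Tuesday + 12 ≡ Sunday — that's 2032's doomsday.
In October the doomsday date is Oct 10.
Oct 11 is 1 day after Oct 10; 1 mod 7 = 1, so Sunday + 1 = Monday.

Monday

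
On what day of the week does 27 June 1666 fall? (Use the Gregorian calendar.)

Sunday

Doomsday rule: the anchor day for the 1600s is Tuesday. For year 66: 66÷12 = 5 r 6, and 6÷4 = 1, so 5+6+1 = 12.
Tuesday + 12 ≡ Sunday — that's 1666's doomsday.
In June the doomsday date is Jun 6.
Jun 27 is 21 days after Jun 6; 21 mod 7 = 0, so Sunday + 0 = Sunday.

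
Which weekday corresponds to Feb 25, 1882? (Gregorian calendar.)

Saturday

Doomsday rule: the anchor day for the 1800s is Friday. For year 82: 82÷12 = 6 r 10, and 10÷4 = 2, so 6+10+2 = 18.
Friday + 18 ≡ Tuesday — that's 1882's doomsday.
In February the doomsday date is Feb 28 (1882 is not a leap year).
Feb 25 is 3 days before Feb 28; 3 mod 7 = 3, so Tuesday − 3 = Saturday.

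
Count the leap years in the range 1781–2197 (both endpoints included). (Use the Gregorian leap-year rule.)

101

Multiples of 4 in [1781,2197]: 104.
Of those, multiples of 100: 4 (not leap unless ÷400).
Multiples of 400: 1.
Leap years = 104 − 4 + 1 = 101.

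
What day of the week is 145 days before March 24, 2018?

Monday

First find the weekday of Mar 24, 2018. Doomsday rule: the anchor day for the 2000s is Tuesday. For year 18: 18÷12 = 1 r 6, and 6÷4 = 1, so 1+6+1 = 8.
Tuesday + 8 ≡ Wednesday — that's 2018's doomsday.
In March the doomsday date is Mar 14.
Mar 24 is 10 days after Mar 14; 10 mod 7 = 3, so Wednesday + 3 = Saturday.
145 mod 7 = 5, so 145 days before a Saturday is Saturday − 5 = Monday.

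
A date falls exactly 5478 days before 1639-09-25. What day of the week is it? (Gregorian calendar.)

Wednesday

Sep 25, 1639 is a Sunday.
5478 mod 7 = 4, so 5478 days before a Sunday is Sunday − 4 = Wednesday.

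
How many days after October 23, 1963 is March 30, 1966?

Oct 23, 1963 → Oct 23, 1964: 366 days (Feb 29, 1964 is in that span).
Oct 23, 1964 → Oct 23, 1965: 365 days.
Oct 23, 1965 → Nov 23, 1965: 31 days (October has 31).
Nov 23, 1965 → Dec 23, 1965: 30 days (November has 30).
Dec 23, 1965 → Jan 23, 1966: 31 days (December has 31).
Jan 23, 1966 → Feb 23, 1966: 31 days (January has 31).
Feb 23, 1966 → Mar 23, 1966: 28 days (February has 28).
Mar 23, 1966 → Mar 30, 1966: 7 days.
Total: 889 days.

889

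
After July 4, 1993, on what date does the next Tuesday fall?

July 6, 1993

Jul 4, 1993 is a Sunday.
From Sunday to the next Tuesday is 2 days.
Jul 4, 1993 + 2 = Jul 6, 1993.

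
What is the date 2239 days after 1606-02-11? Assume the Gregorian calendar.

+365 (one year) → Feb 11, 1607 (1874 left).
+365 (one year) → Feb 11, 1608 (1509 left).
+366 (one year; includes Feb 29, 1608) → Feb 11, 1609 (1143 left).
+365 (one year) → Feb 11, 1610 (778 left).
+365 (one year) → Feb 11, 1611 (413 left).
+365 (one year) → Feb 11, 1612 (48 left).
Feb has 29 days: +19 → Mar 1, 1612 (29 left).
+29 → Mar 30, 1612.

March 30, 1612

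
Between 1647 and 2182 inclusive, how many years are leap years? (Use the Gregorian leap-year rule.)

Multiples of 4 in [1647,2182]: 134.
Of those, multiples of 100: 5 (not leap unless ÷400).
Multiples of 400: 1.
Leap years = 134 − 5 + 1 = 130.

130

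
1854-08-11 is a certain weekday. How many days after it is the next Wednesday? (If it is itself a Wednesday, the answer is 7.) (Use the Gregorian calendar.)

5

Aug 11, 1854 is a Friday.
From Friday to the next Wednesday is 5 days.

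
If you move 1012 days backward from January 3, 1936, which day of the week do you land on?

First find the weekday of Jan 3, 1936. Doomsday rule: the anchor day for the 1900s is Wednesday. For year 36: 36÷12 = 3 r 0, and 0÷4 = 0, so 3+0+0 = 3.
Wednesday + 3 ≡ Saturday — that's 1936's doomsday.
In January the doomsday date is Jan 4 (1936 is a leap year (divisible by 4)).
Jan 3 is 1 day before Jan 4; 1 mod 7 = 1, so Saturday − 1 = Friday.
1012 mod 7 = 4, so 1012 days before a Friday is Friday − 4 = Monday.

Monday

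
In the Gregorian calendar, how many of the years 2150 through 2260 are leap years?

Multiples of 4 in [2150,2260]: 28.
Of those, multiples of 100: 1 (not leap unless ÷400).
Multiples of 400: 0.
Leap years = 28 − 1 + 0 = 27.

27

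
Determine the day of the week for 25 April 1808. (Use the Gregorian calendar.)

January 1, 1808 is a Friday.
Jan 1, 1808 → Feb 1, 1808: 31 days (January has 31).
Feb 1, 1808 → Mar 1, 1808: 29 days (February has 29).
Mar 1, 1808 → Apr 1, 1808: 31 days (March has 31).
Apr 1, 1808 → Apr 25, 1808: 24 days.
Total: 115 days.
115 mod 7 = 3, so Friday + 3 = Monday.

Monday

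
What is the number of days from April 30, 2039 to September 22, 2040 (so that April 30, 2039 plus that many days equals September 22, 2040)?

511

Apr 30, 2039 → Apr 30, 2040: 366 days (Feb 29, 2040 is in that span).
Apr 30, 2040 → May 30, 2040: 30 days (April has 30).
May 30, 2040 → Jun 30, 2040: 31 days (May has 31).
Jun 30, 2040 → Jul 30, 2040: 30 days (June has 30).
Jul 30, 2040 → Aug 30, 2040: 31 days (July has 31).
Aug 30, 2040 → Sep 22, 2040: 23 days.
Total: 511 days.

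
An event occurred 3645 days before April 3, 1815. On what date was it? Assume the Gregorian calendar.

April 10, 1805

−365 (one year) → Apr 3, 1814 (3280 left).
−365 (one year) → Apr 3, 1813 (2915 left).
−365 (one year) → Apr 3, 1812 (2550 left).
−366 (one year; includes Feb 29, 1812) → Apr 3, 1811 (2184 left).
−365 (one year) → Apr 3, 1810 (1819 left).
−365 (one year) → Apr 3, 1809 (1454 left).
−365 (one year) → Apr 3, 1808 (1089 left).
−366 (one year; includes Feb 29, 1808) → Apr 3, 1807 (723 left).
−365 (one year) → Apr 3, 1806 (358 left).
−3 → Mar 31, 1806 (end of Mar, 31 days; 355 left).
−31 → Feb 28, 1806 (end of Feb, 28 days; 324 left).
−28 → Jan 31, 1806 (end of Jan, 31 days; 296 left).
−31 → Dec 31, 1805 (end of Dec, 31 days; 265 left).
−31 → Nov 30, 1805 (end of Nov, 30 days; 234 left).
−30 → Oct 31, 1805 (end of Oct, 31 days; 204 left).
−31 → Sep 30, 1805 (end of Sep, 30 days; 173 left).
−30 → Aug 31, 1805 (end of Aug, 31 days; 143 left).
−31 → Jul 31, 1805 (end of Jul, 31 days; 112 left).
−31 → Jun 30, 1805 (end of Jun, 30 days; 81 left).
−30 → May 31, 1805 (end of May, 31 days; 51 left).
−31 → Apr 30, 1805 (end of Apr, 30 days; 20 left).
−20 → Apr 10, 1805.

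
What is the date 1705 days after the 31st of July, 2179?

+366 (one year; includes Feb 29, 2180) → Jul 31, 2180 (1339 left).
+365 (one year) → Jul 31, 2181 (974 left).
+365 (one year) → Jul 31, 2182 (609 left).
+365 (one year) → Jul 31, 2183 (244 left).
Jul has 31 days: +1 → Aug 1, 2183 (243 left).
Aug has 31 days: +31 → Sep 1, 2183 (212 left).
Sep has 30 days: +30 → Oct 1, 2183 (182 left).
Oct has 31 days: +31 → Nov 1, 2183 (151 left).
Nov has 30 days: +30 → Dec 1, 2183 (121 left).
Dec has 31 days: +31 → Jan 1, 2184 (90 left).
Jan has 31 days: +31 → Feb 1, 2184 (59 left).
Feb has 29 days: +29 → Mar 1, 2184 (30 left).
+30 → Mar 31, 2184.

March 31, 2184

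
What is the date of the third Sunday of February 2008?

February 1, 2008 is a Friday.
The first Sunday is therefore February 3 (2 days later).
The third Sunday is 3 + 2×7 = February 17.

February 17, 2008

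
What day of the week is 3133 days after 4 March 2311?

Wednesday

First find the weekday of Mar 4, 2311. Doomsday rule: the anchor day for the 2300s is Wednesday. For year 11: 11÷12 = 0 r 11, and 11÷4 = 2, so 0+11+2 = 13.
Wednesday + 13 ≡ Tuesday — that's 2311's doomsday.
In March the doomsday date is Mar 14.
Mar 4 is 10 days before Mar 14; 10 mod 7 = 3, so Tuesday − 3 = Saturday.
3133 mod 7 = 4, so 3133 days after a Saturday is Saturday + 4 = Wednesday.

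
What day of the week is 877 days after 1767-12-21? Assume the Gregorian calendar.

Dec 21, 1767 is a Monday.
877 mod 7 = 2, so 877 days after a Monday is Monday + 2 = Wednesday.

Wednesday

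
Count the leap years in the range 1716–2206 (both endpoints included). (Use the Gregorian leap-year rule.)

119

Multiples of 4 in [1716,2206]: 123.
Of those, multiples of 100: 5 (not leap unless ÷400).
Multiples of 400: 1.
Leap years = 123 − 5 + 1 = 119.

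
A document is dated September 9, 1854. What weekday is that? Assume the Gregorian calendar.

Doomsday rule: the anchor day for the 1800s is Friday. For year 54: 54÷12 = 4 r 6, and 6÷4 = 1, so 4+6+1 = 11.
Friday + 11 ≡ Tuesday — that's 1854's doomsday.
In September the doomsday date is Sep 5.
Sep 9 is 4 days after Sep 5; 4 mod 7 = 4, so Tuesday + 4 = Saturday.

Saturday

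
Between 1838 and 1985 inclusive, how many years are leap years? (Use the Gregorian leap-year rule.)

36

Multiples of 4 in [1838,1985]: 37.
Of those, multiples of 100: 1 (not leap unless ÷400).
Multiples of 400: 0.
Leap years = 37 − 1 + 0 = 36.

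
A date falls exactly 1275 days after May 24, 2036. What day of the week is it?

Sunday

First find the weekday of May 24, 2036. Doomsday rule: the anchor day for the 2000s is Tuesday. For year 36: 36÷12 = 3 r 0, and 0÷4 = 0, so 3+0+0 = 3.
Tuesday + 3 ≡ Friday — that's 2036's doomsday.
In May the doomsday date is May 9.
May 24 is 15 days after May 9; 15 mod 7 = 1, so Friday + 1 = Saturday.
1275 mod 7 = 1, so 1275 days after a Saturday is Saturday + 1 = Sunday.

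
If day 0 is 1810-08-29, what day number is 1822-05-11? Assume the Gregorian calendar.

4273

Aug 29, 1810 → Aug 29, 1811: 365 days.
Aug 29, 1811 → Aug 29, 1812: 366 days (Feb 29, 1812 is in that span).
Aug 29, 1812 → Aug 29, 1813: 365 days.
Aug 29, 1813 → Aug 29, 1814: 365 days.
Aug 29, 1814 → Aug 29, 1815: 365 days.
Aug 29, 1815 → Aug 29, 1816: 366 days (Feb 29, 1816 is in that span).
Aug 29, 1816 → Aug 29, 1817: 365 days.
Aug 29, 1817 → Aug 29, 1818: 365 days.
Aug 29, 1818 → Aug 29, 1819: 365 days.
Aug 29, 1819 → Aug 29, 1820: 366 days (Feb 29, 1820 is in that span).
Aug 29, 1820 → Aug 29, 1821: 365 days.
Aug 29, 1821 → Sep 29, 1821: 31 days (August has 31).
Sep 29, 1821 → Oct 29, 1821: 30 days (September has 30).
Oct 29, 1821 → Nov 29, 1821: 31 days (October has 31).
Nov 29, 1821 → Dec 29, 1821: 30 days (November has 30).
Dec 29, 1821 → Jan 29, 1822: 31 days (December has 31).
Jan 29, 1822 → Feb 28, 1822: 30 days (January has 31).
Feb 28, 1822 → Mar 28, 1822: 28 days (February has 28).
Mar 28, 1822 → Apr 28, 1822: 31 days (March has 31).
Apr 28, 1822 → May 11, 1822: 13 days.
Total: 4273 days.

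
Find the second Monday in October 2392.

October 12, 2392

October 1, 2392 is a Thursday.
The first Monday is therefore October 5 (4 days later).
The second Monday is 5 + 1×7 = October 12.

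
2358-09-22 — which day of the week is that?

Doomsday rule: the anchor day for the 2300s is Wednesday. For year 58: 58÷12 = 4 r 10, and 10÷4 = 2, so 4+10+2 = 16.
Wednesday + 16 ≡ Friday — that's 2358's doomsday.
In September the doomsday date is Sep 5.
Sep 22 is 17 days after Sep 5; 17 mod 7 = 3, so Friday + 3 = Monday.

Monday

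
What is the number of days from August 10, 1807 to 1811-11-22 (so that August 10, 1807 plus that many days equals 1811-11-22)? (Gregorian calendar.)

1565

Aug 10, 1807 → Aug 10, 1808: 366 days (Feb 29, 1808 is in that span).
Aug 10, 1808 → Aug 10, 1809: 365 days.
Aug 10, 1809 → Aug 10, 1810: 365 days.
Aug 10, 1810 → Aug 10, 1811: 365 days.
Aug 10, 1811 → Sep 10, 1811: 31 days (August has 31).
Sep 10, 1811 → Oct 10, 1811: 30 days (September has 30).
Oct 10, 1811 → Nov 10, 1811: 31 days (October has 31).
Nov 10, 1811 → Nov 22, 1811: 12 days.
Total: 1565 days.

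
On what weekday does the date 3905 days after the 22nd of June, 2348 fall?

Monday

Jun 22, 2348 is a Tuesday.
3905 mod 7 = 6, so 3905 days after a Tuesday is Tuesday + 6 = Monday.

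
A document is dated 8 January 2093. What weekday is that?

January 1, 2093 is a Thursday.
Jan 1, 2093 → Jan 8, 2093: 7 days.
Total: 7 days.
7 mod 7 = 0, so Thursday + 0 = Thursday.

Thursday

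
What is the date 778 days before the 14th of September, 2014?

July 28, 2012

−365 (one year) → Sep 14, 2013 (413 left).
−365 (one year) → Sep 14, 2012 (48 left).
−14 → Aug 31, 2012 (end of Aug, 31 days; 34 left).
−31 → Jul 31, 2012 (end of Jul, 31 days; 3 left).
−3 → Jul 28, 2012.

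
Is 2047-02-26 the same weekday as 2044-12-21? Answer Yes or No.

From Dec 21, 2044 to Feb 26, 2047 is 797 days.
797 mod 7 = 6, so they are different weekdays.
(Dec 21, 2044 is a Wednesday; Feb 26, 2047 is a Tuesday.)

No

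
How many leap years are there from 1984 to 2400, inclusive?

102

Multiples of 4 in [1984,2400]: 105.
Of those, multiples of 100: 5 (not leap unless ÷400).
Multiples of 400: 2.
Leap years = 105 − 5 + 2 = 102.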